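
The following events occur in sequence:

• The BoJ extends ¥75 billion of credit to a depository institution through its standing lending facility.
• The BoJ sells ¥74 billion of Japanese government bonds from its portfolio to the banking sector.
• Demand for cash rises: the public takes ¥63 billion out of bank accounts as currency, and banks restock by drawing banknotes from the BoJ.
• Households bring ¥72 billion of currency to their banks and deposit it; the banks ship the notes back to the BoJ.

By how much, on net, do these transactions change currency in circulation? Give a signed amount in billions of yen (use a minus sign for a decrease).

BoJ balance sheet:
  Assets:      Securities −¥74B, Loans to banks +¥75B
  Liabilities: Bank reserves +¥10B, Currency in circulation −¥9B
Commercial banking system:
  Assets:      Reserves at CB +¥10B, Securities +¥74B
  Liabilities: Checkable deposits +¥9B, Borrowings from CB +¥75B
So the change in currency in circulation is -¥9 billion.

-¥9 billion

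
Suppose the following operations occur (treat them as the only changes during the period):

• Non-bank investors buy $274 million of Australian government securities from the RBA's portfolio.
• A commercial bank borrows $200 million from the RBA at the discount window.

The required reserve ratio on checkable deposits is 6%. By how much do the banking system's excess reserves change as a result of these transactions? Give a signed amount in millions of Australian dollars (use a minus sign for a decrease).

Asset sale (to non-banks) $274 million: reserves −$274M, deposits −$274M.
Discount-window loan $200 million: reserves +$200M, deposits 0.
Totals: Δreserves = −$74M, Δdeposits = −$274M.
Δrequired reserves = 6% × −$274M = −$16.44M.
Δexcess reserves = Δreserves − Δrequired = −$74M − (−$16.44M) = -$57.56 million.

-$57.56 million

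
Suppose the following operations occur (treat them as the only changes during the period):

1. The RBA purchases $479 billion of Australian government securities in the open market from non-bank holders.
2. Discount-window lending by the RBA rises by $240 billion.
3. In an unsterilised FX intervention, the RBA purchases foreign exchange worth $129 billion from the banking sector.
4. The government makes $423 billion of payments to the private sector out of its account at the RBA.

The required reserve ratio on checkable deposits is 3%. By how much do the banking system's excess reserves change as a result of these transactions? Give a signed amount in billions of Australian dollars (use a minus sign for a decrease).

Asset purchase (from non-banks) $479 billion: reserves +$479B, deposits +$479B.
Discount-window loan $240 billion: reserves +$240B, deposits 0.
FX purchase $129 billion: reserves +$129B, deposits 0.
Government spending $423 billion: reserves +$423B, deposits +$423B.
Totals: Δreserves = +$1271B, Δdeposits = +$902B.
Δrequired reserves = 3% × +$902B = +$27.06B.
Δexcess reserves = Δreserves − Δrequired = +$1271B − (+$27.06B) = +$1243.94 billion.

+$1243.94 billion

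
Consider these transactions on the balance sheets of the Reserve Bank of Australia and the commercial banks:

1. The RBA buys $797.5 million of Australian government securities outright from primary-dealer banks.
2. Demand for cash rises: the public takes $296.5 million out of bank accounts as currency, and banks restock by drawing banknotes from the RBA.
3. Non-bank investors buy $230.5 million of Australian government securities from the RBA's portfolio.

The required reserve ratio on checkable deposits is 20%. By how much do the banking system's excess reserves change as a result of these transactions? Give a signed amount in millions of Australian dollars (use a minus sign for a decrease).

OMO purchase (from banks) $797.5 million: reserves +$797.5M, deposits 0.
Currency withdrawal $296.5 million: reserves −$296.5M, deposits −$296.5M.
Asset sale (to non-banks) $230.5 million: reserves −$230.5M, deposits −$230.5M.
Totals: Δreserves = +$270.5M, Δdeposits = −$527M.
Δrequired reserves = 20% × −$527M = −$105.4M.
Δexcess reserves = Δreserves − Δrequired = +$270.5M − (−$105.4M) = +$375.9 million.

+$375.9 million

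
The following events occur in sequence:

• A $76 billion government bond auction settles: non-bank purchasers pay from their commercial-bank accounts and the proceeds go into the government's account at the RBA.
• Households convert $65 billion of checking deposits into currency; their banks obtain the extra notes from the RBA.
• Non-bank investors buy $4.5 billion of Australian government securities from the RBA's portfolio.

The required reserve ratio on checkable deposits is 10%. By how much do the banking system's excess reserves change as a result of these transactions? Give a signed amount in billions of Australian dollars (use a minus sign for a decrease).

Government account inflow $76 billion: reserves −$76B, deposits −$76B.
Currency withdrawal $65 billion: reserves −$65B, deposits −$65B.
Asset sale (to non-banks) $4.5 billion: reserves −$4.5B, deposits −$4.5B.
Totals: Δreserves = −$145.5B, Δdeposits = −$145.5B.
Δrequired reserves = 10% × −$145.5B = −$14.55B.
Δexcess reserves = Δreserves − Δrequired = −$145.5B − (−$14.55B) = -$130.95 billion.

-$130.95 billion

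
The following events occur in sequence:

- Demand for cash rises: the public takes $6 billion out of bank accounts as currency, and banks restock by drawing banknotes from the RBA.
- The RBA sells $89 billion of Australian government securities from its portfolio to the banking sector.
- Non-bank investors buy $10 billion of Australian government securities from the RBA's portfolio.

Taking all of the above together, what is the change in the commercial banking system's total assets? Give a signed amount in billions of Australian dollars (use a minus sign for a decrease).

Currency withdrawal $6 billion: bank balance sheets shrink → −$6B.
OMO sale (to banks) $89 billion: just an asset swap on bank balance sheets → 0.
Asset sale (to non-banks) $10 billion: bank balance sheets shrink → −$10B.
Net: −6 + 0 − 10 = -$16 billion.

-$16 billion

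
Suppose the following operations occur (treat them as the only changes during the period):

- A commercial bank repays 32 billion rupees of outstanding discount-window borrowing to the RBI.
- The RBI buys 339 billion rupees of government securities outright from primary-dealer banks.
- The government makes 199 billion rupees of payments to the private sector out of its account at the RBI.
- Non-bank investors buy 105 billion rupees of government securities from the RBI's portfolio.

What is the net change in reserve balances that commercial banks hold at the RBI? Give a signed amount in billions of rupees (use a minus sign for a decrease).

RBI balance sheet:
  Assets:      Securities +234B, Loans to banks −32B
  Liabilities: Bank reserves +401B, Government deposits −199B
Commercial banking system:
  Assets:      Reserves at CB +401B, Securities −339B
  Liabilities: Checkable deposits +94B, Borrowings from CB −32B
So the change in reserve balances that commercial banks hold at the RBI is +401 billion.

+401 billion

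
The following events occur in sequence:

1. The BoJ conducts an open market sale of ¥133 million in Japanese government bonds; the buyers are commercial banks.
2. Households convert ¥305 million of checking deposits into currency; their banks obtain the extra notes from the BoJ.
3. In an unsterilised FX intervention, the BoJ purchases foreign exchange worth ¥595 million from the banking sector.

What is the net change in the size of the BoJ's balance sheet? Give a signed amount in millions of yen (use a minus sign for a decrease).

+¥462 million

BoJ balance sheet:
  Assets:      Securities −¥133M, Foreign assets +¥595M
  Liabilities: Bank reserves +¥157M, Currency in circulation +¥305M
Commercial banking system:
  Assets:      Reserves at CB +¥157M, Securities +¥133M, Foreign assets −¥595M
  Liabilities: Checkable deposits −¥305M
Change in total BoJ assets = +¥462 million.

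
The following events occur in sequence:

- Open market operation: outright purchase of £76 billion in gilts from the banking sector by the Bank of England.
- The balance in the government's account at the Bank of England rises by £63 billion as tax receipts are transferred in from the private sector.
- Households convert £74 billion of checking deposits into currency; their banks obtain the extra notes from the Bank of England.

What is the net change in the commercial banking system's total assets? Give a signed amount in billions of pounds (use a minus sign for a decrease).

-£137 billion

Bank of England balance sheet:
  Assets:      Securities +£76B
  Liabilities: Bank reserves −£61B, Currency in circulation +£74B, Government deposits +£63B
Commercial banking system:
  Assets:      Reserves at CB −£61B, Securities −£76B
  Liabilities: Checkable deposits −£137B
Change in total bank assets = -£137 billion.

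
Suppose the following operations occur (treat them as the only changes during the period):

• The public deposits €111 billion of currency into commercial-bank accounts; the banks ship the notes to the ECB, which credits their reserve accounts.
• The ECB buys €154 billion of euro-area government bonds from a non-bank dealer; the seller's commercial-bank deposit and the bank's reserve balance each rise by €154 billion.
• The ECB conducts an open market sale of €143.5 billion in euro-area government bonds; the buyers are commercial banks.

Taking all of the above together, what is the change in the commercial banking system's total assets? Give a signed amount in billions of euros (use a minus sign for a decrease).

Currency deposit €111 billion: bank balance sheets expand → +€111B.
Asset purchase (from non-banks) €154 billion: bank balance sheets expand → +€154B.
OMO sale (to banks) €143.5 billion: just an asset swap on bank balance sheets → 0.
Net: 111 + 154 + 0 = +€265 billion.

+€265 billion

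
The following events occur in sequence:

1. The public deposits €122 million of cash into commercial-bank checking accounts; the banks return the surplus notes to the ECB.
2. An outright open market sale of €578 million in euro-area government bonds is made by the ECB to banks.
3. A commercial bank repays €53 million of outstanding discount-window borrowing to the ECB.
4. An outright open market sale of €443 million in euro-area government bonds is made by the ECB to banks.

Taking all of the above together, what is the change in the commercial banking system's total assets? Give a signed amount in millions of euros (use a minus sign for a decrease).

+€69 million

ECB balance sheet:
  Assets:      Securities −€1021M, Loans to banks −€53M
  Liabilities: Bank reserves −€952M, Currency in circulation −€122M
Commercial banking system:
  Assets:      Reserves at CB −€952M, Securities +€1021M
  Liabilities: Checkable deposits +€122M, Borrowings from CB −€53M
Change in total bank assets = +€69 million.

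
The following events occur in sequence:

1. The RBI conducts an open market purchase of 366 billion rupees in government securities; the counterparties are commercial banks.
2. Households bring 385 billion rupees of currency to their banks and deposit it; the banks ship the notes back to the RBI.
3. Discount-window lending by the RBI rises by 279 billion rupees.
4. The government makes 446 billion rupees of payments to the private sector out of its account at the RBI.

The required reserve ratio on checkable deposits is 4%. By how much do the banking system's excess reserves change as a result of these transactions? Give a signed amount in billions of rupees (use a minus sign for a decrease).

OMO purchase (from banks) 366 billion rupees: reserves +366B, deposits 0.
Currency deposit 385 billion rupees: reserves +385B, deposits +385B.
Discount-window loan 279 billion rupees: reserves +279B, deposits 0.
Government spending 446 billion rupees: reserves +446B, deposits +446B.
Totals: Δreserves = +1476B, Δdeposits = +831B.
Δrequired reserves = 4% × +831B = +33.24B.
Δexcess reserves = Δreserves − Δrequired = +1476B − (+33.24B) = +1442.76 billion.

+1442.76 billion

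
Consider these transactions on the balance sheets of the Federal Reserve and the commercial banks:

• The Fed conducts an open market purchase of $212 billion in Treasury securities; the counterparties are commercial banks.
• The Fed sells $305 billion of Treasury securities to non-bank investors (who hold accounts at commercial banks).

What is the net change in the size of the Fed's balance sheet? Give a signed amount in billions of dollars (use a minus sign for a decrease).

-$93 billion

Fed balance sheet:
  Assets:      Securities −$93B
  Liabilities: Bank reserves −$93B
Change in total Fed assets = -$93 billion.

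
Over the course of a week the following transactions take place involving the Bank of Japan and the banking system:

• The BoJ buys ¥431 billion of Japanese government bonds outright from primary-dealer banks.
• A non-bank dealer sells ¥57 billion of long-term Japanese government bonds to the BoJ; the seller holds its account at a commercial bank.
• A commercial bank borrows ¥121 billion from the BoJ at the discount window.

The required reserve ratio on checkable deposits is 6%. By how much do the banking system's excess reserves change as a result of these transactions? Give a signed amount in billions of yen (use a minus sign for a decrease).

+¥605.58 billion

OMO purchase (from banks) ¥431 billion: reserves +¥431B, deposits 0.
Asset purchase (from non-banks) ¥57 billion: reserves +¥57B, deposits +¥57B.
Discount-window loan ¥121 billion: reserves +¥121B, deposits 0.
Totals: Δreserves = +¥609B, Δdeposits = +¥57B.
Δrequired reserves = 6% × +¥57B = +¥3.42B.
Δexcess reserves = Δreserves − Δrequired = +¥609B − (+¥3.42B) = +¥605.58 billion.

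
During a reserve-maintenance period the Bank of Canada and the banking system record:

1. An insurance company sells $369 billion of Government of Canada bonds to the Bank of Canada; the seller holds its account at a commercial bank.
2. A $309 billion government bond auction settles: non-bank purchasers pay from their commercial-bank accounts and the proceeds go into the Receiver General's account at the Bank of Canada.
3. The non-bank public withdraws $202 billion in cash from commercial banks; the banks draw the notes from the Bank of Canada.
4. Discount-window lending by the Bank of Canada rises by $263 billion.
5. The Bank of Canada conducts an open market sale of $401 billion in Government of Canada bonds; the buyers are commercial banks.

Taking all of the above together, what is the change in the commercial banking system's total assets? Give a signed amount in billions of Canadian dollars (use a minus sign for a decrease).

Bank of Canada balance sheet:
  Assets:      Securities −$32B, Loans to banks +$263B
  Liabilities: Bank reserves −$280B, Currency in circulation +$202B, Government deposits +$309B
Commercial banking system:
  Assets:      Reserves at CB −$280B, Securities +$401B
  Liabilities: Checkable deposits −$142B, Borrowings from CB +$263B
Change in total bank assets = +$121 billion.

+$121 billion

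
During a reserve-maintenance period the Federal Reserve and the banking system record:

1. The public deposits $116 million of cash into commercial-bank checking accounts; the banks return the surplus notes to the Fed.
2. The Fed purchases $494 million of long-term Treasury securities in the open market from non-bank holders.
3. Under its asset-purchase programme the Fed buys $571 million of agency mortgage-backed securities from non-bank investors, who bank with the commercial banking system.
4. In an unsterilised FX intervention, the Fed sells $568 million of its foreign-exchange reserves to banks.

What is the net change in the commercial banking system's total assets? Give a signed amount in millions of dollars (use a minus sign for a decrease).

+$1181 million

Fed balance sheet:
  Assets:      Securities +$1065M, Foreign assets −$568M
  Liabilities: Bank reserves +$613M, Currency in circulation −$116M
Commercial banking system:
  Assets:      Reserves at CB +$613M, Foreign assets +$568M
  Liabilities: Checkable deposits +$1181M
Change in total bank assets = +$1181 million.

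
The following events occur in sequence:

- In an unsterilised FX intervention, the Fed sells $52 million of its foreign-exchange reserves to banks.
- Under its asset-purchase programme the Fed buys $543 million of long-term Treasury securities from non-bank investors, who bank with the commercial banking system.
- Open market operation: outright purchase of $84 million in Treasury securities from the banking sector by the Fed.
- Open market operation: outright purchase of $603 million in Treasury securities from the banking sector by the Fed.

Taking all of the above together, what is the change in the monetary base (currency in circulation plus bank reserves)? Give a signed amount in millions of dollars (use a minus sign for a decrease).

Fed balance sheet:
  Assets:      Securities +$1230M, Foreign assets −$52M
  Liabilities: Bank reserves +$1178M
Monetary base = currency + reserves: 0 + (+$1178M) = +$1178 million.

+$1178 million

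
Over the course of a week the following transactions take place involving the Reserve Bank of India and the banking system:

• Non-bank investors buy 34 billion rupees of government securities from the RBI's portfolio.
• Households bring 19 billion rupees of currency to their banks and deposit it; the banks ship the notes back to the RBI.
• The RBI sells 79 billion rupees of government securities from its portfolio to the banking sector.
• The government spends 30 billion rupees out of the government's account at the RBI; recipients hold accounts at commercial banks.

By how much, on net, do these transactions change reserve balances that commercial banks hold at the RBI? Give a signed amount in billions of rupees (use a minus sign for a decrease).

-64 billion

Asset sale (to non-banks) 34 billion rupees: the non-bank buyers' banks settle from reserves → −34B.
Currency deposit 19 billion rupees: returned notes are swapped for reserve credit → +19B.
OMO sale (to banks) 79 billion rupees: the buying banks pay out of their reserve balances → −79B.
Government spending 30 billion rupees: government payments flow into bank reserve accounts → +30B.
Net: −34 + 19 − 79 + 30 = -64 billion.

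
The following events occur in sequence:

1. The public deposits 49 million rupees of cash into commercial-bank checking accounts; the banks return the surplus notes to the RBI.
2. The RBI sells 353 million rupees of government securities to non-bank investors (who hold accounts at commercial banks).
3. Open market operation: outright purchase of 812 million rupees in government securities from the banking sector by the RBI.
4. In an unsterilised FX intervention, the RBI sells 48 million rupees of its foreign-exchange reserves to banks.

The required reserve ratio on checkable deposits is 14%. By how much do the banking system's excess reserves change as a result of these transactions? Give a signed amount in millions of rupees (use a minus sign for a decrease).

Currency deposit 49 million rupees: reserves +49M, deposits +49M.
Asset sale (to non-banks) 353 million rupees: reserves −353M, deposits −353M.
OMO purchase (from banks) 812 million rupees: reserves +812M, deposits 0.
FX sale 48 million rupees: reserves −48M, deposits 0.
Totals: Δreserves = +460M, Δdeposits = −304M.
Δrequired reserves = 14% × −304M = −42.56M.
Δexcess reserves = Δreserves − Δrequired = +460M − (−42.56M) = +502.56 million.

+502.56 million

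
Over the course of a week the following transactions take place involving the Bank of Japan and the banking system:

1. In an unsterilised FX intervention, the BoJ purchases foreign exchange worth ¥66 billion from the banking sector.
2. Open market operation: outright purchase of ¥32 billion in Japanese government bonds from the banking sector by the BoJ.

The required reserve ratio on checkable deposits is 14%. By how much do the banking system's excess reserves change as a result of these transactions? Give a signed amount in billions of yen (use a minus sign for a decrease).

FX purchase ¥66 billion: reserves +¥66B, deposits 0.
OMO purchase (from banks) ¥32 billion: reserves +¥32B, deposits 0.
Totals: Δreserves = +¥98B, Δdeposits = 0.
Δrequired reserves = 14% × 0 = 0.
Δexcess reserves = Δreserves − Δrequired = +¥98B − (0) = +¥98 billion.

+¥98 billion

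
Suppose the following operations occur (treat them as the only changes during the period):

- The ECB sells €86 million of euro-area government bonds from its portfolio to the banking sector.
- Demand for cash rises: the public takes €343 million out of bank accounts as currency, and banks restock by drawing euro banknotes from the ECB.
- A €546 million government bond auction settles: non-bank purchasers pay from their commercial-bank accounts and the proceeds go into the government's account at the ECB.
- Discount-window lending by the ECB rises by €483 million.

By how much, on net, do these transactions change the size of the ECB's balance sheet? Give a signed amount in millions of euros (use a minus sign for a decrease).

ECB balance sheet:
  Assets:      Securities −€86M, Loans to banks +€483M
  Liabilities: Bank reserves −€492M, Currency in circulation +€343M, Government deposits +€546M
Change in total ECB assets = +€397 million.

+€397 million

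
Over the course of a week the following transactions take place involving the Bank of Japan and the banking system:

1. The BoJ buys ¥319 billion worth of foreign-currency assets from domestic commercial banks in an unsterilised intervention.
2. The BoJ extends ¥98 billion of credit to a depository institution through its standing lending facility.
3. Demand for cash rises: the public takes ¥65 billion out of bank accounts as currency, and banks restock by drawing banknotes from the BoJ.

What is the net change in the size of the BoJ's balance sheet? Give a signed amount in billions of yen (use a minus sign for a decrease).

+¥417 billion

FX purchase ¥319 billion: a BoJ asset is acquired → +¥319B.
Discount-window loan ¥98 billion: a BoJ asset is acquired → +¥98B.
Currency withdrawal ¥65 billion: only the composition of liabilities changes → 0.
Net: 319 + 98 + 0 = +¥417 billion.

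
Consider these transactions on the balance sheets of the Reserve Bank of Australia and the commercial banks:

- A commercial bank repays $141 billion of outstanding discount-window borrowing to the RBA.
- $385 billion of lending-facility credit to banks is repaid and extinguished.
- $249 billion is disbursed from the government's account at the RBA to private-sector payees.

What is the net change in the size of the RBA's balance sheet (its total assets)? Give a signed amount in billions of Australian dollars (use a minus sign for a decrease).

Discount-window repayment $141 billion: an RBA asset is shed → −$141B.
Discount-window repayment $385 billion: an RBA asset is shed → −$385B.
Government spending $249 billion: only the composition of liabilities changes → 0.
Net: −141 − 385 + 0 = -$526 billion.

-$526 billion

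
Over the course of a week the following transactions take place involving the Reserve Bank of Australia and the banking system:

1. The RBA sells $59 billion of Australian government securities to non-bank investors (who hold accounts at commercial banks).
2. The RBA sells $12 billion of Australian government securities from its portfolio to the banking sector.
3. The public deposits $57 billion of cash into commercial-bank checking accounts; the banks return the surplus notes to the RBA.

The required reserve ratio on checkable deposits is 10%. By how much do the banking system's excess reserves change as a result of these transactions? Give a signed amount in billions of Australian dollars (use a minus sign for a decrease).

Asset sale (to non-banks) $59 billion: reserves −$59B, deposits −$59B.
OMO sale (to banks) $12 billion: reserves −$12B, deposits 0.
Currency deposit $57 billion: reserves +$57B, deposits +$57B.
Totals: Δreserves = −$14B, Δdeposits = −$2B.
Δrequired reserves = 10% × −$2B = −$0.2B.
Δexcess reserves = Δreserves − Δrequired = −$14B − (−$0.2B) = -$13.8 billion.

-$13.8 billion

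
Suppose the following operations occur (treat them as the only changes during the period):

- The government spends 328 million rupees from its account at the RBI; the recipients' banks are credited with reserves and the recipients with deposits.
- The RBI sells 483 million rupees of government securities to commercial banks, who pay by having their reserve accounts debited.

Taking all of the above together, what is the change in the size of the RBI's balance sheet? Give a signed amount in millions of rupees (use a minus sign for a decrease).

RBI balance sheet:
  Assets:      Securities −483M
  Liabilities: Bank reserves −155M, Government deposits −328M
Commercial banking system:
  Assets:      Reserves at CB −155M, Securities +483M
  Liabilities: Checkable deposits +328M
Change in total RBI assets = -483 million.

-483 million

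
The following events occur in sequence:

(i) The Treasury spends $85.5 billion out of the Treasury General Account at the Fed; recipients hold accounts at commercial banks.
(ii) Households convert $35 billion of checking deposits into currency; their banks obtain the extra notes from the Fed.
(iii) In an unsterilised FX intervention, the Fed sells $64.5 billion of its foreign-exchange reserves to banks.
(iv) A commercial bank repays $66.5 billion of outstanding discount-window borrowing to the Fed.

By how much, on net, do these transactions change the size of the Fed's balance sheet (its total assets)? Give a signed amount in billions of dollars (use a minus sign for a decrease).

-$131 billion

Fed balance sheet:
  Assets:      Loans to banks −$66.5B, Foreign assets −$64.5B
  Liabilities: Bank reserves −$80.5B, Currency in circulation +$35B, Government deposits −$85.5B
Commercial banking system:
  Assets:      Reserves at CB −$80.5B, Foreign assets +$64.5B
  Liabilities: Checkable deposits +$50.5B, Borrowings from CB −$66.5B
Change in total Fed assets = -$131 billion.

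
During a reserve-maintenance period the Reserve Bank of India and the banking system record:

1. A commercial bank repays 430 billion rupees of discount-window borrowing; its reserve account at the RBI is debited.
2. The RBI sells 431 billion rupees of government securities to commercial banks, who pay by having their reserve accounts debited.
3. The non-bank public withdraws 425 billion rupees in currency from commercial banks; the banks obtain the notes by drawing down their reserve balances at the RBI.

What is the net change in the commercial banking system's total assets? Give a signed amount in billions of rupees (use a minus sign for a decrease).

-855 billion

RBI balance sheet:
  Assets:      Securities −431B, Loans to banks −430B
  Liabilities: Bank reserves −1286B, Currency in circulation +425B
Commercial banking system:
  Assets:      Reserves at CB −1286B, Securities +431B
  Liabilities: Checkable deposits −425B, Borrowings from CB −430B
Change in total bank assets = -855 billion.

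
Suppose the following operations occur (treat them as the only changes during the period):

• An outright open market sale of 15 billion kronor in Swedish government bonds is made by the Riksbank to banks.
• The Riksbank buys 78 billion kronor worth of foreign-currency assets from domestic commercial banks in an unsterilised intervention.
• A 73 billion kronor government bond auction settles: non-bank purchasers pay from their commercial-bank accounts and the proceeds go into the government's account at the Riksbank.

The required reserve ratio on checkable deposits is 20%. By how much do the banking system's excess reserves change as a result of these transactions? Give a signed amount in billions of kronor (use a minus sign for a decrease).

OMO sale (to banks) 15 billion kronor: reserves −15B, deposits 0.
FX purchase 78 billion kronor: reserves +78B, deposits 0.
Government account inflow 73 billion kronor: reserves −73B, deposits −73B.
Totals: Δreserves = −10B, Δdeposits = −73B.
Δrequired reserves = 20% × −73B = −14.6B.
Δexcess reserves = Δreserves − Δrequired = −10B − (−14.6B) = +4.6 billion.

+4.6 billion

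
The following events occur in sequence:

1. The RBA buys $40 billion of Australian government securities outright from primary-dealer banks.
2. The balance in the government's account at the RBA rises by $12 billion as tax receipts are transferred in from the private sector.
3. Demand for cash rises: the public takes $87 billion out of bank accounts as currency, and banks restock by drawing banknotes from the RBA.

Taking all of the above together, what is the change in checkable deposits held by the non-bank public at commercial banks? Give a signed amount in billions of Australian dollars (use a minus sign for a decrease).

-$99 billion

OMO purchase (from banks) $40 billion: the counterparty is a bank, so public deposits are unchanged → 0.
Government account inflow $12 billion: non-bank counterparties' bank balances fall → −$12B.
Currency withdrawal $87 billion: non-bank counterparties' bank balances fall → −$87B.
Net: 0 − 12 − 87 = -$99 billion.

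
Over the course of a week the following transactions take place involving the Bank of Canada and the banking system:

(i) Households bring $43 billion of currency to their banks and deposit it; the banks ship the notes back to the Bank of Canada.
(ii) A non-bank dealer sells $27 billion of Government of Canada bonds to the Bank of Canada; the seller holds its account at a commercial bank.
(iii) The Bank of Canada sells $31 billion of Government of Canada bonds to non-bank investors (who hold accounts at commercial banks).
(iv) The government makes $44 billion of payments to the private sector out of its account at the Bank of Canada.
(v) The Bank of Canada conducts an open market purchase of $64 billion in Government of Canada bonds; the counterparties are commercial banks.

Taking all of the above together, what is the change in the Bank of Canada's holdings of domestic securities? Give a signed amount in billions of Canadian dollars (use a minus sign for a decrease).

+$60 billion

Bank of Canada balance sheet:
  Assets:      Securities +$60B
  Liabilities: Bank reserves +$147B, Currency in circulation −$43B, Government deposits −$44B
Commercial banking system:
  Assets:      Reserves at CB +$147B, Securities −$64B
  Liabilities: Checkable deposits +$83B
So the change in the Bank of Canada's holdings of domestic securities is +$60 billion.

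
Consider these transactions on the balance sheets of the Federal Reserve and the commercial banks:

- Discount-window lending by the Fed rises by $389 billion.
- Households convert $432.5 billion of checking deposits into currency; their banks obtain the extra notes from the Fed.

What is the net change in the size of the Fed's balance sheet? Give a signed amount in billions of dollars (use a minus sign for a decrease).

Fed balance sheet:
  Assets:      Loans to banks +$389B
  Liabilities: Bank reserves −$43.5B, Currency in circulation +$432.5B
Commercial banking system:
  Assets:      Reserves at CB −$43.5B
  Liabilities: Checkable deposits −$432.5B, Borrowings from CB +$389B
Change in total Fed assets = +$389 billion.

+$389 billion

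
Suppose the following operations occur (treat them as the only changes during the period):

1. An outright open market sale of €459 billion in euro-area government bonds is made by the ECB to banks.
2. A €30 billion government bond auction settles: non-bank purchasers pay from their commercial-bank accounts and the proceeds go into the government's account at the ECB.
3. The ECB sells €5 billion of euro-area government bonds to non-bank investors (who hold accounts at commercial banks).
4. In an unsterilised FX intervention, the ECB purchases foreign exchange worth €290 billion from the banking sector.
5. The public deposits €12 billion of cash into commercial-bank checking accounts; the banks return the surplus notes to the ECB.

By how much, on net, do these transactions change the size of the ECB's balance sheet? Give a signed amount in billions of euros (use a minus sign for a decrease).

-€174 billion

ECB balance sheet:
  Assets:      Securities −€464B, Foreign assets +€290B
  Liabilities: Bank reserves −€192B, Currency in circulation −€12B, Government deposits +€30B
Change in total ECB assets = -€174 billion.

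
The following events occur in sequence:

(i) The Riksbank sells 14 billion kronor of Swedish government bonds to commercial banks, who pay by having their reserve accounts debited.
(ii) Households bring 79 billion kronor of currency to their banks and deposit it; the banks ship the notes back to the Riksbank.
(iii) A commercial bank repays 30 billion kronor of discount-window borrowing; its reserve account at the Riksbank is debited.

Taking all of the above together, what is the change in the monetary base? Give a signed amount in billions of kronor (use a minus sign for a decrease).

Riksbank balance sheet:
  Assets:      Securities −14B, Loans to banks −30B
  Liabilities: Bank reserves +35B, Currency in circulation −79B
Commercial banking system:
  Assets:      Reserves at CB +35B, Securities +14B
  Liabilities: Checkable deposits +79B, Borrowings from CB −30B
Monetary base = currency + reserves: −79B + (+35B) = -44 billion.

-44 billion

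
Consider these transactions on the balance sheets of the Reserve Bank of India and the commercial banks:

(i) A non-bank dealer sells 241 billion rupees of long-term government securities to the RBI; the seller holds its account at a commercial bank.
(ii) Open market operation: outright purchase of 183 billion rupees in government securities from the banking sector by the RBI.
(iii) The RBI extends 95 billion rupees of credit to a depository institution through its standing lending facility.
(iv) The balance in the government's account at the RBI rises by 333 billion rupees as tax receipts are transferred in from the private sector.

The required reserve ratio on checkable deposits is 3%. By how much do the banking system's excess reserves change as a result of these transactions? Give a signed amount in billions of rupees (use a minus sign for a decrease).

+188.76 billion

Asset purchase (from non-banks) 241 billion rupees: reserves +241B, deposits +241B.
OMO purchase (from banks) 183 billion rupees: reserves +183B, deposits 0.
Discount-window loan 95 billion rupees: reserves +95B, deposits 0.
Government account inflow 333 billion rupees: reserves −333B, deposits −333B.
Totals: Δreserves = +186B, Δdeposits = −92B.
Δrequired reserves = 3% × −92B = −2.76B.
Δexcess reserves = Δreserves − Δrequired = +186B − (−2.76B) = +188.76 billion.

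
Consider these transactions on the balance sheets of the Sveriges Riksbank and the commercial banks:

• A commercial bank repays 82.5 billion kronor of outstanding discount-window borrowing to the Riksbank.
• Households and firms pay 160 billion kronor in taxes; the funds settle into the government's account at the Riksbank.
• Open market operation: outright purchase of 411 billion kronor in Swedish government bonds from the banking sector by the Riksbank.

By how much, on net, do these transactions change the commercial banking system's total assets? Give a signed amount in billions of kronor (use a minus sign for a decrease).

Riksbank balance sheet:
  Assets:      Securities +411B, Loans to banks −82.5B
  Liabilities: Bank reserves +168.5B, Government deposits +160B
Commercial banking system:
  Assets:      Reserves at CB +168.5B, Securities −411B
  Liabilities: Checkable deposits −160B, Borrowings from CB −82.5B
Change in total bank assets = -242.5 billion.

-242.5 billion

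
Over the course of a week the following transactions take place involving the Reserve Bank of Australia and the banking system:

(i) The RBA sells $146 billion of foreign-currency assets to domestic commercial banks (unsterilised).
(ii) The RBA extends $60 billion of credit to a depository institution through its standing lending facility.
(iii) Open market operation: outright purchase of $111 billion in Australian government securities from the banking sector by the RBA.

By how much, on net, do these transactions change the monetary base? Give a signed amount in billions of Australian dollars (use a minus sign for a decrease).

+$25 billion

RBA balance sheet:
  Assets:      Securities +$111B, Loans to banks +$60B, Foreign assets −$146B
  Liabilities: Bank reserves +$25B
Commercial banking system:
  Assets:      Reserves at CB +$25B, Securities −$111B, Foreign assets +$146B
  Liabilities: Borrowings from CB +$60B
Monetary base = currency + reserves: 0 + (+$25B) = +$25 billion.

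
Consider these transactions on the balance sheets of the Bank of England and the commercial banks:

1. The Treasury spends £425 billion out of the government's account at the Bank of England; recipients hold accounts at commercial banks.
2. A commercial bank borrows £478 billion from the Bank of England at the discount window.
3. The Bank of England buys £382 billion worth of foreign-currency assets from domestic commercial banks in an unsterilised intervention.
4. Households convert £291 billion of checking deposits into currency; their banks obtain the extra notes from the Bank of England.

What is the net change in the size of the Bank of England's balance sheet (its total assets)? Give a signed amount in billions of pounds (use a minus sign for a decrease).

+£860 billion

Government spending £425 billion: only the composition of liabilities changes → 0.
Discount-window loan £478 billion: a Bank of England asset is acquired → +£478B.
FX purchase £382 billion: a Bank of England asset is acquired → +£382B.
Currency withdrawal £291 billion: only the composition of liabilities changes → 0.
Net: 0 + 478 + 382 + 0 = +£860 billion.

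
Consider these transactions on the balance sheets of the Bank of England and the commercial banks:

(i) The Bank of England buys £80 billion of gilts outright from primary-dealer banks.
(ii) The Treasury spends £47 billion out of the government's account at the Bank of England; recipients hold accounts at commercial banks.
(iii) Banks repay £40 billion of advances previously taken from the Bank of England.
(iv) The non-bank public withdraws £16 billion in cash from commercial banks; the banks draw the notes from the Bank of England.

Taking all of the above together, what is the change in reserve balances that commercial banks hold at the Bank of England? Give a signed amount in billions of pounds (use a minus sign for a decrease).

OMO purchase (from banks) £80 billion: the Bank of England pays by crediting reserve accounts → +£80B.
Government spending £47 billion: government payments flow into bank reserve accounts → +£47B.
Discount-window repayment £40 billion: repayment is debited from reserves → −£40B.
Currency withdrawal £16 billion: banks swap reserves for currency → −£16B.
Net: 80 + 47 − 40 − 16 = +£71 billion.

+£71 billion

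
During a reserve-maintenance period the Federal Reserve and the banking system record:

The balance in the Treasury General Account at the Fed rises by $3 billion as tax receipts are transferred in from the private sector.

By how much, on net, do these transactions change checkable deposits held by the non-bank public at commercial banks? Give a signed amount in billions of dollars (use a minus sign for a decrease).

Fed balance sheet:
  Assets:      no change
  Liabilities: Bank reserves −$3B, Government deposits +$3B
Commercial banking system:
  Assets:      Reserves at CB −$3B
  Liabilities: Checkable deposits −$3B
So the change in checkable deposits held by the non-bank public at commercial banks is -$3 billion.

-$3 billion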